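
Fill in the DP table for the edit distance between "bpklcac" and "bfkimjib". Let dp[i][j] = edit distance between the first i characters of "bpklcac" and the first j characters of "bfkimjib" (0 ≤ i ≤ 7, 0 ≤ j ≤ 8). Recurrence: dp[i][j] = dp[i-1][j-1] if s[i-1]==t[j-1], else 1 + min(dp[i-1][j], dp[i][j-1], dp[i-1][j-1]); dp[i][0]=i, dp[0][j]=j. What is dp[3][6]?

4

   ''  b  f  k  i  m  j  i  b
''  0  1  2  3  4  5  6  7  8
 b  1  0  1  2  3  4  5  6  7
 p  2  1  1  2  3  4  5  6  7
 k  3  2  2  1  2  3  4  5  6
 l  4  3  3  2  2  3  4  5  6
 c  5  4  4  3  3  3  4  5  6
 a  6  5  5  4  4  4  4  5  6
 c  7  6  6  5  5  5  5  5  6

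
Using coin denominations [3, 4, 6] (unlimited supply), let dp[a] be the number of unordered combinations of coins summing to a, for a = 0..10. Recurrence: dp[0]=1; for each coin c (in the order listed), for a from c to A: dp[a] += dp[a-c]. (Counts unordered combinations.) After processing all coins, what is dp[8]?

after  coin     0     1     2     3     4     5     6     7     8     9    10
          3     1     0     0     1     0     0     1     0     0     1     0
          4     1     0     0     1     1     0     1     1     1     1     1
          6     1     0     0     1     1     0     2     1     1     2     2

1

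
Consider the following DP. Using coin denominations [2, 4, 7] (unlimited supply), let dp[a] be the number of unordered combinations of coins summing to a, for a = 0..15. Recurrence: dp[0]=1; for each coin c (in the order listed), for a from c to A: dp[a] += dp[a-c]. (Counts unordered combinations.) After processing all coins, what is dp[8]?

3

after  coin     0     1     2     3     4     5     6     7     8     9    10    11    12    13    14    15
          2     1     0     1     0     1     0     1     0     1     0     1     0     1     0     1     0
          4     1     0     1     0     2     0     2     0     3     0     3     0     4     0     4     0
          7     1     0     1     0     2     0     2     1     3     1     3     2     4     2     5     3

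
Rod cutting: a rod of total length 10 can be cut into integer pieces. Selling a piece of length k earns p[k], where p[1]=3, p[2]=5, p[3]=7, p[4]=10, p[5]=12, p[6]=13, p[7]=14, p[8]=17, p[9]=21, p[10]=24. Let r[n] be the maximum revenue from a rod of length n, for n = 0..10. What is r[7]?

   n    0    1    2    3    4    5    6    7    8    9   10
r[n]    0    3    6    9   12   15   18   21   24   27   30

21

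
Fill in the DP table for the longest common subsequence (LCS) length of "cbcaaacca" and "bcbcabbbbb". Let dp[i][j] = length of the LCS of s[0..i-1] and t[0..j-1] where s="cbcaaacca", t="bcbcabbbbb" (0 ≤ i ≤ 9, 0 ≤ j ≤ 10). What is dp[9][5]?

4

   ''  b  c  b  c  a  b  b  b  b  b
''  0  0  0  0  0  0  0  0  0  0  0
 c  0  0  1  1  1  1  1  1  1  1  1
 b  0  1  1  2  2  2  2  2  2  2  2
 c  0  1  2  2  3  3  3  3  3  3  3
 a  0  1  2  2  3  4  4  4  4  4  4
 a  0  1  2  2  3  4  4  4  4  4  4
 a  0  1  2  2  3  4  4  4  4  4  4
 c  0  1  2  2  3  4  4  4  4  4  4
 c  0  1  2  2  3  4  4  4  4  4  4
 a  0  1  2  2  3  4  4  4  4  4  4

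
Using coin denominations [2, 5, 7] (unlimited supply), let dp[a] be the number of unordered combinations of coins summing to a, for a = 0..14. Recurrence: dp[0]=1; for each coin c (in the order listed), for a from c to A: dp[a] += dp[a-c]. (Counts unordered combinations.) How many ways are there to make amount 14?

after  coin     0     1     2     3     4     5     6     7     8     9    10    11    12    13    14
          2     1     0     1     0     1     0     1     0     1     0     1     0     1     0     1
          5     1     0     1     0     1     1     1     1     1     1     2     1     2     1     2
          7     1     0     1     0     1     1     1     2     1     2     2     2     3     2     4

4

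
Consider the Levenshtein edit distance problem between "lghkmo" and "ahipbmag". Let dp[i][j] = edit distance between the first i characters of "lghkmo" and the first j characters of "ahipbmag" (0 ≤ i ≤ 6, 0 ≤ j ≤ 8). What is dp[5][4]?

4

   ''  a  h  i  p  b  m  a  g
''  0  1  2  3  4  5  6  7  8
 l  1  1  2  3  4  5  6  7  8
 g  2  2  2  3  4  5  6  7  7
 h  3  3  2  3  4  5  6  7  8
 k  4  4  3  3  4  5  6  7  8
 m  5  5  4  4  4  5  5  6  7
 o  6  6  5  5  5  5  6  6  7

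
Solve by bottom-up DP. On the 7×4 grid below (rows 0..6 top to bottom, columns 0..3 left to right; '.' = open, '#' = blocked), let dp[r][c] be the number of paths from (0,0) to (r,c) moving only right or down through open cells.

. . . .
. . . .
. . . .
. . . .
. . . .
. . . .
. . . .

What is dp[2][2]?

r\c   0   1   2   3
  0   1   1   1   1
  1   1   2   3   4
  2   1   3   6  10
  3   1   4  10  20
  4   1   5  15  35
  5   1   6  21  56
  6   1   7  28  84

6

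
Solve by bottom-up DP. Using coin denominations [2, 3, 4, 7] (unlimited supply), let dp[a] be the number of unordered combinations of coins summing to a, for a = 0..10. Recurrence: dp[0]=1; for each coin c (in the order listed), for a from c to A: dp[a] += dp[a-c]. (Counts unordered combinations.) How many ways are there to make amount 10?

after  coin     0     1     2     3     4     5     6     7     8     9    10
          2     1     0     1     0     1     0     1     0     1     0     1
          3     1     0     1     1     1     1     2     1     2     2     2
          4     1     0     1     1     2     1     3     2     4     3     5
          7     1     0     1     1     2     1     3     3     4     4     6

6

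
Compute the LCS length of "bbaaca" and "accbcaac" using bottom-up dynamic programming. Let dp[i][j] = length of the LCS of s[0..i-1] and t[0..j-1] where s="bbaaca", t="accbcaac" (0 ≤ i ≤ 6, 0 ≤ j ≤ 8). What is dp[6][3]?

2

   ''  a  c  c  b  c  a  a  c
''  0  0  0  0  0  0  0  0  0
 b  0  0  0  0  1  1  1  1  1
 b  0  0  0  0  1  1  1  1  1
 a  0  1  1  1  1  1  2  2  2
 a  0  1  1  1  1  1  2  3  3
 c  0  1  2  2  2  2  2  3  4
 a  0  1  2  2  2  2  3  3  4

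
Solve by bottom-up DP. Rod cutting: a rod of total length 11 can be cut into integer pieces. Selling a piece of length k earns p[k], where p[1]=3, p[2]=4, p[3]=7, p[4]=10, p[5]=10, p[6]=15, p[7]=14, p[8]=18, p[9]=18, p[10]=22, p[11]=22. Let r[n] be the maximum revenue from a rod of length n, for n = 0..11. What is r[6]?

18

   n    0    1    2    3    4    5    6    7    8    9   10   11
r[n]    0    3    6    9   12   15   18   21   24   27   30   33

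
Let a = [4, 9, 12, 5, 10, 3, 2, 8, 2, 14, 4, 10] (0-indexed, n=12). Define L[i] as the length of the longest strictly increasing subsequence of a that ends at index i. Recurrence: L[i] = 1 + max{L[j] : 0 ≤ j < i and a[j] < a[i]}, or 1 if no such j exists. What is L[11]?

   i    0    1    2    3    4    5    6    7    8    9   10   11
a[i]    4    9   12    5   10    3    2    8    2   14    4   10
L[i]    1    2    3    2    3    1    1    3    1    4    2    4

4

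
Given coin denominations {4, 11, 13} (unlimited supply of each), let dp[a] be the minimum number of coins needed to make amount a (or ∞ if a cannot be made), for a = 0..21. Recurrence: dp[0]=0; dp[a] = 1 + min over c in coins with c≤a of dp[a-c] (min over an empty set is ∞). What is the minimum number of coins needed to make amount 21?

 a  0  1  2  3  4  5  6  7  8  9 10 11 12 13 14 15 16 17 18 19 20 21
dp  0  -  -  -  1  -  -  -  2  -  -  1  3  1  -  2  4  2  -  3  5  3
(- denotes ∞ / unreachable)

3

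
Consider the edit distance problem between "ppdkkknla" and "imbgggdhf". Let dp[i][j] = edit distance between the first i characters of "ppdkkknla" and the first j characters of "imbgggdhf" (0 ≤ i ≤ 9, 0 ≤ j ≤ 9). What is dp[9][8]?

   ''  i  m  b  g  g  g  d  h  f
''  0  1  2  3  4  5  6  7  8  9
 p  1  1  2  3  4  5  6  7  8  9
 p  2  2  2  3  4  5  6  7  8  9
 d  3  3  3  3  4  5  6  6  7  8
 k  4  4  4  4  4  5  6  7  7  8
 k  5  5  5  5  5  5  6  7  8  8
 k  6  6  6  6  6  6  6  7  8  9
 n  7  7  7  7  7  7  7  7  8  9
 l  8  8  8  8  8  8  8  8  8  9
 a  9  9  9  9  9  9  9  9  9  9

9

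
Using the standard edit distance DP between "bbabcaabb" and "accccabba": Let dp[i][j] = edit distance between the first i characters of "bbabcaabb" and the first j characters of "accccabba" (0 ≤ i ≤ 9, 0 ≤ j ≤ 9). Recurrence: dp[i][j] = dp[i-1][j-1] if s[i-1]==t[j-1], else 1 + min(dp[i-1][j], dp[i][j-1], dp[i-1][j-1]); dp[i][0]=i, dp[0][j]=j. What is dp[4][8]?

   ''  a  c  c  c  c  a  b  b  a
''  0  1  2  3  4  5  6  7  8  9
 b  1  1  2  3  4  5  6  6  7  8
 b  2  2  2  3  4  5  6  6  6  7
 a  3  2  3  3  4  5  5  6  7  6
 b  4  3  3  4  4  5  6  5  6  7
 c  5  4  3  3  4  4  5  6  6  7
 a  6  5  4  4  4  5  4  5  6  6
 a  7  6  5  5  5  5  5  5  6  6
 b  8  7  6  6  6  6  6  5  5  6
 b  9  8  7  7  7  7  7  6  5  6

6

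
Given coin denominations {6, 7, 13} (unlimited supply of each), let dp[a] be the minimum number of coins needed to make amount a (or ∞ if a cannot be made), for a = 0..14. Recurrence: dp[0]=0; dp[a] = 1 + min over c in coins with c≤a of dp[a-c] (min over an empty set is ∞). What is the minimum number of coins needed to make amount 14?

2

 a  0  1  2  3  4  5  6  7  8  9 10 11 12 13 14
dp  0  -  -  -  -  -  1  1  -  -  -  -  2  1  2
(- denotes ∞ / unreachable)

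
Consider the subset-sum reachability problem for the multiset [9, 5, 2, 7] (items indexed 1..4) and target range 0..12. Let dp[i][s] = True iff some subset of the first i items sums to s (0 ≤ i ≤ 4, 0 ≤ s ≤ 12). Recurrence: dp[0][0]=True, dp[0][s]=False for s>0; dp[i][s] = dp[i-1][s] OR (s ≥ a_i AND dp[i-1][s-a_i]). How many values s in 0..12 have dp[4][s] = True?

7

i\s   0   1   2   3   4   5   6   7   8   9  10  11  12
  0   T   F   F   F   F   F   F   F   F   F   F   F   F
  1   T   F   F   F   F   F   F   F   F   T   F   F   F
  2   T   F   F   F   F   T   F   F   F   T   F   F   F
  3   T   F   T   F   F   T   F   T   F   T   F   T   F
  4   T   F   T   F   F   T   F   T   F   T   F   T   T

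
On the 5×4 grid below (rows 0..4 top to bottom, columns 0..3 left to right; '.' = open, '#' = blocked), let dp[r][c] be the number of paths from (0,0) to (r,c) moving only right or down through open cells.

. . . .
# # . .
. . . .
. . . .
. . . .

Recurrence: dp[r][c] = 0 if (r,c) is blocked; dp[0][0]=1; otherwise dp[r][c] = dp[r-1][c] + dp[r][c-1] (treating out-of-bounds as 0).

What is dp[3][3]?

4

r\c   0   1   2   3
  0   1   1   1   1
  1   0   0   1   2
  2   0   0   1   3
  3   0   0   1   4
  4   0   0   1   5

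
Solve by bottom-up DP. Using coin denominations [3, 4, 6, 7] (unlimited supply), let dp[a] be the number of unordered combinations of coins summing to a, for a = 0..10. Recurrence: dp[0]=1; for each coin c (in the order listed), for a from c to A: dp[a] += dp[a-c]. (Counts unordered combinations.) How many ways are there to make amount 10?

after  coin     0     1     2     3     4     5     6     7     8     9    10
          3     1     0     0     1     0     0     1     0     0     1     0
          4     1     0     0     1     1     0     1     1     1     1     1
          6     1     0     0     1     1     0     2     1     1     2     2
          7     1     0     0     1     1     0     2     2     1     2     3

3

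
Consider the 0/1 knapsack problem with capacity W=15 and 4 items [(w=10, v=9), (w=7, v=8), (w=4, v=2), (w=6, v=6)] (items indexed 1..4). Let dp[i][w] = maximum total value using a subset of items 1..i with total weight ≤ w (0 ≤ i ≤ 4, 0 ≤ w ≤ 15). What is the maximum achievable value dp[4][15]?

i\w   0   1   2   3   4   5   6   7   8   9  10  11  12  13  14  15
  0   0   0   0   0   0   0   0   0   0   0   0   0   0   0   0   0
  1   0   0   0   0   0   0   0   0   0   0   9   9   9   9   9   9
  2   0   0   0   0   0   0   0   8   8   8   9   9   9   9   9   9
  3   0   0   0   0   2   2   2   8   8   8   9  10  10  10  11  11
  4   0   0   0   0   2   2   6   8   8   8   9  10  10  14  14  14

14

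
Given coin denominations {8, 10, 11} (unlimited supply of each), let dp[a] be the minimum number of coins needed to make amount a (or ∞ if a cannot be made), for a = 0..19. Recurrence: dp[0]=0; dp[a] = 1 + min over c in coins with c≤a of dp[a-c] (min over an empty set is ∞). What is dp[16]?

2

 a  0  1  2  3  4  5  6  7  8  9 10 11 12 13 14 15 16 17 18 19
dp  0  -  -  -  -  -  -  -  1  -  1  1  -  -  -  -  2  -  2  2
(- denotes ∞ / unreachable)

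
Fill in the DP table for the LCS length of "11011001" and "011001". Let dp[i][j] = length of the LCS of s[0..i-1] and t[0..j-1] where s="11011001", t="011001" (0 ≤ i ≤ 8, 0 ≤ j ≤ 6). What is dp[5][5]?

3

   ''  0  1  1  0  0  1
''  0  0  0  0  0  0  0
 1  0  0  1  1  1  1  1
 1  0  0  1  2  2  2  2
 0  0  1  1  2  3  3  3
 1  0  1  2  2  3  3  4
 1  0  1  2  3  3  3  4
 0  0  1  2  3  4  4  4
 0  0  1  2  3  4  5  5
 1  0  1  2  3  4  5  6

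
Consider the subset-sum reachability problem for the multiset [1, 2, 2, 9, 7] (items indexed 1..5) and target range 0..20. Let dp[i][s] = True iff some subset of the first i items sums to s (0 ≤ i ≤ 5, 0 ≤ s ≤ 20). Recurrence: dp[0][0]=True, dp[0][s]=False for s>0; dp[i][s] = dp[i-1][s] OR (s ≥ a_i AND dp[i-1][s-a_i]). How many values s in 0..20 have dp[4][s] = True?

12

i\s   0   1   2   3   4   5   6   7   8   9  10  11  12  13  14  15  16  17  18  19  20
  0   T   F   F   F   F   F   F   F   F   F   F   F   F   F   F   F   F   F   F   F   F
  1   T   T   F   F   F   F   F   F   F   F   F   F   F   F   F   F   F   F   F   F   F
  2   T   T   T   T   F   F   F   F   F   F   F   F   F   F   F   F   F   F   F   F   F
  3   T   T   T   T   T   T   F   F   F   F   F   F   F   F   F   F   F   F   F   F   F
  4   T   T   T   T   T   T   F   F   F   T   T   T   T   T   T   F   F   F   F   F   F
  5   T   T   T   T   T   T   F   T   T   T   T   T   T   T   T   F   T   T   T   T   T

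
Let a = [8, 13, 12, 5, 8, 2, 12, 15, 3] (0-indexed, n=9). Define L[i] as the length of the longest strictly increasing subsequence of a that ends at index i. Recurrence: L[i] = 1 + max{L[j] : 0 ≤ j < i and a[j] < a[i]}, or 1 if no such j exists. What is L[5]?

   i    0    1    2    3    4    5    6    7    8
a[i]    8   13   12    5    8    2   12   15    3
L[i]    1    2    2    1    2    1    3    4    2

1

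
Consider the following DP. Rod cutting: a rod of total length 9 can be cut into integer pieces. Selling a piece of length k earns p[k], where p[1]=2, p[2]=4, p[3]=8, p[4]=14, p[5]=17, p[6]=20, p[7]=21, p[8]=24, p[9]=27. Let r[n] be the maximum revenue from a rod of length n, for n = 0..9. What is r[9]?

   n    0    1    2    3    4    5    6    7    8    9
r[n]    0    2    4    8   14   17   20   22   28   31

31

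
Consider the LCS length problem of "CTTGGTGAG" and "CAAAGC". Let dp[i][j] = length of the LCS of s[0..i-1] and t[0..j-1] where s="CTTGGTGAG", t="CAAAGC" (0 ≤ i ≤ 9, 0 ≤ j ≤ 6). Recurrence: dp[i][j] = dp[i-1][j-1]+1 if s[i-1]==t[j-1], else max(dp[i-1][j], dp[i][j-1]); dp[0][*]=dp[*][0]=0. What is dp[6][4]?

   ''  C  A  A  A  G  C
''  0  0  0  0  0  0  0
 C  0  1  1  1  1  1  1
 T  0  1  1  1  1  1  1
 T  0  1  1  1  1  1  1
 G  0  1  1  1  1  2  2
 G  0  1  1  1  1  2  2
 T  0  1  1  1  1  2  2
 G  0  1  1  1  1  2  2
 A  0  1  2  2  2  2  2
 G  0  1  2  2  2  3  3

1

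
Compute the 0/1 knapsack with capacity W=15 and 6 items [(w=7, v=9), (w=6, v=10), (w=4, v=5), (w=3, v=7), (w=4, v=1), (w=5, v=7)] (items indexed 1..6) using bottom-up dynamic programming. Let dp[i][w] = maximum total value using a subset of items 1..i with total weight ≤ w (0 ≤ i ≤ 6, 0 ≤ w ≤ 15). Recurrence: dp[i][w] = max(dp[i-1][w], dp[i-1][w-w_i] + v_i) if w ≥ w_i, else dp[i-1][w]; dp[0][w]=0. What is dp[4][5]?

i\w   0   1   2   3   4   5   6   7   8   9  10  11  12  13  14  15
  0   0   0   0   0   0   0   0   0   0   0   0   0   0   0   0   0
  1   0   0   0   0   0   0   0   9   9   9   9   9   9   9   9   9
  2   0   0   0   0   0   0  10  10  10  10  10  10  10  19  19  19
  3   0   0   0   0   5   5  10  10  10  10  15  15  15  19  19  19
  4   0   0   0   7   7   7  10  12  12  17  17  17  17  22  22  22
  5   0   0   0   7   7   7  10  12  12  17  17  17  17  22  22  22
  6   0   0   0   7   7   7  10  12  14  17  17  17  19  22  24  24

7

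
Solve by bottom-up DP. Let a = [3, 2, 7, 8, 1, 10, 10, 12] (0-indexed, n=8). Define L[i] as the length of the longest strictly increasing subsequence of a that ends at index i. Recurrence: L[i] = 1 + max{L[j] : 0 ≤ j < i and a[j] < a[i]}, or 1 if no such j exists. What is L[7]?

   i    0    1    2    3    4    5    6    7
a[i]    3    2    7    8    1   10   10   12
L[i]    1    1    2    3    1    4    4    5

5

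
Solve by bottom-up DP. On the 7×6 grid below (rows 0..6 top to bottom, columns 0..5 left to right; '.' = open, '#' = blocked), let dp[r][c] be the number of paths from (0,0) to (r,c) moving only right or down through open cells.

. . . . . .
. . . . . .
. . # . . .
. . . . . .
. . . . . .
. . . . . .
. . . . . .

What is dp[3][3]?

r\c   0   1   2   3   4   5
  0   1   1   1   1   1   1
  1   1   2   3   4   5   6
  2   1   3   0   4   9  15
  3   1   4   4   8  17  32
  4   1   5   9  17  34  66
  5   1   6  15  32  66 132
  6   1   7  22  54 120 252

8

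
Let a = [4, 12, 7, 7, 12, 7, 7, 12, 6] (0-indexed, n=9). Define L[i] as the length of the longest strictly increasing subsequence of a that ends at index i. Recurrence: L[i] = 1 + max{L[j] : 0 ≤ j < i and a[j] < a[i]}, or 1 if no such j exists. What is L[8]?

   i    0    1    2    3    4    5    6    7    8
a[i]    4   12    7    7   12    7    7   12    6
L[i]    1    2    2    2    3    2    2    3    2

2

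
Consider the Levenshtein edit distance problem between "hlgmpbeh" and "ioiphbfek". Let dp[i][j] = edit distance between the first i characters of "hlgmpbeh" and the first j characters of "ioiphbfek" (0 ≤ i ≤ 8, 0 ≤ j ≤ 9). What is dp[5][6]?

6

   ''  i  o  i  p  h  b  f  e  k
''  0  1  2  3  4  5  6  7  8  9
 h  1  1  2  3  4  4  5  6  7  8
 l  2  2  2  3  4  5  5  6  7  8
 g  3  3  3  3  4  5  6  6  7  8
 m  4  4  4  4  4  5  6  7  7  8
 p  5  5  5  5  4  5  6  7  8  8
 b  6  6  6  6  5  5  5  6  7  8
 e  7  7  7  7  6  6  6  6  6  7
 h  8  8  8  8  7  6  7  7  7  7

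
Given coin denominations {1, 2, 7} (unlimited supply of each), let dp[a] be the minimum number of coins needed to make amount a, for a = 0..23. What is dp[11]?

 a  0  1  2  3  4  5  6  7  8  9 10 11 12 13 14 15 16 17 18 19 20 21 22 23
dp  0  1  1  2  2  3  3  1  2  2  3  3  4  4  2  3  3  4  4  5  5  3  4  4

3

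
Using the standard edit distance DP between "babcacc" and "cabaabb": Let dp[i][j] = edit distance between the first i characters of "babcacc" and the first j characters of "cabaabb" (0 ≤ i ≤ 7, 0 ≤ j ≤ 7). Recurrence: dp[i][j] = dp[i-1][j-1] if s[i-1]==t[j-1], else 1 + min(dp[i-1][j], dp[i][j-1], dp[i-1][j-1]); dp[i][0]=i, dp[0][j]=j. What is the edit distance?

   ''  c  a  b  a  a  b  b
''  0  1  2  3  4  5  6  7
 b  1  1  2  2  3  4  5  6
 a  2  2  1  2  2  3  4  5
 b  3  3  2  1  2  3  3  4
 c  4  3  3  2  2  3  4  4
 a  5  4  3  3  2  2  3  4
 c  6  5  4  4  3  3  3  4
 c  7  6  5  5  4  4  4  4

4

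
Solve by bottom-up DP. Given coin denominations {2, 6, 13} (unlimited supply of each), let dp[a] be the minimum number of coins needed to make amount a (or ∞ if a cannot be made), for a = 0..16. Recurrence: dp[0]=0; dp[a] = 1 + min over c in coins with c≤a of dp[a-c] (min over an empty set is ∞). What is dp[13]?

1

 a  0  1  2  3  4  5  6  7  8  9 10 11 12 13 14 15 16
dp  0  -  1  -  2  -  1  -  2  -  3  -  2  1  3  2  4
(- denotes ∞ / unreachable)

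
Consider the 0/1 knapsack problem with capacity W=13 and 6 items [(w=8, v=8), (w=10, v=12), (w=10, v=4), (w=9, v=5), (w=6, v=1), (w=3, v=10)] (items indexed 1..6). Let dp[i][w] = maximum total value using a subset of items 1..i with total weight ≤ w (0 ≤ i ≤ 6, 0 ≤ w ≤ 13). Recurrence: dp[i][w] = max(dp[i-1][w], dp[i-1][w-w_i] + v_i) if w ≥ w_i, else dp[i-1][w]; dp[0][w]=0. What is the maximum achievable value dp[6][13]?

i\w   0   1   2   3   4   5   6   7   8   9  10  11  12  13
  0   0   0   0   0   0   0   0   0   0   0   0   0   0   0
  1   0   0   0   0   0   0   0   0   8   8   8   8   8   8
  2   0   0   0   0   0   0   0   0   8   8  12  12  12  12
  3   0   0   0   0   0   0   0   0   8   8  12  12  12  12
  4   0   0   0   0   0   0   0   0   8   8  12  12  12  12
  5   0   0   0   0   0   0   1   1   8   8  12  12  12  12
  6   0   0   0  10  10  10  10  10  10  11  12  18  18  22

22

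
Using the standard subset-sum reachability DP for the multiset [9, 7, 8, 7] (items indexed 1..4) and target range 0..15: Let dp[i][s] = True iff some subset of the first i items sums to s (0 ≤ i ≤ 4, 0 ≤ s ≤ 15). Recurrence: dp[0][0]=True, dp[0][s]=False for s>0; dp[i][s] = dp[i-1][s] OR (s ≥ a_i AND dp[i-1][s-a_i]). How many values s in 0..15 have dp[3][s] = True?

i\s   0   1   2   3   4   5   6   7   8   9  10  11  12  13  14  15
  0   T   F   F   F   F   F   F   F   F   F   F   F   F   F   F   F
  1   T   F   F   F   F   F   F   F   F   T   F   F   F   F   F   F
  2   T   F   F   F   F   F   F   T   F   T   F   F   F   F   F   F
  3   T   F   F   F   F   F   F   T   T   T   F   F   F   F   F   T
  4   T   F   F   F   F   F   F   T   T   T   F   F   F   F   T   T

5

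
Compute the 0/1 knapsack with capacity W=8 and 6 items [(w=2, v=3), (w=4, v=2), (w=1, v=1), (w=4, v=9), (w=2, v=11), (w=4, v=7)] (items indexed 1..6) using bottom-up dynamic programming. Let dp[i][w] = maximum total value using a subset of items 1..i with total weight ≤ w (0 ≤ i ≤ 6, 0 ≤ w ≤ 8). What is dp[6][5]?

i\w   0   1   2   3   4   5   6   7   8
  0   0   0   0   0   0   0   0   0   0
  1   0   0   3   3   3   3   3   3   3
  2   0   0   3   3   3   3   5   5   5
  3   0   1   3   4   4   4   5   6   6
  4   0   1   3   4   9  10  12  13  13
  5   0   1  11  12  14  15  20  21  23
  6   0   1  11  12  14  15  20  21  23

15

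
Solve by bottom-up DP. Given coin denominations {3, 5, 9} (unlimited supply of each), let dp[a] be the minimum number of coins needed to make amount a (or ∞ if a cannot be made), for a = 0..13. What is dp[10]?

 a  0  1  2  3  4  5  6  7  8  9 10 11 12 13
dp  0  -  -  1  -  1  2  -  2  1  2  3  2  3
(- denotes ∞ / unreachable)

2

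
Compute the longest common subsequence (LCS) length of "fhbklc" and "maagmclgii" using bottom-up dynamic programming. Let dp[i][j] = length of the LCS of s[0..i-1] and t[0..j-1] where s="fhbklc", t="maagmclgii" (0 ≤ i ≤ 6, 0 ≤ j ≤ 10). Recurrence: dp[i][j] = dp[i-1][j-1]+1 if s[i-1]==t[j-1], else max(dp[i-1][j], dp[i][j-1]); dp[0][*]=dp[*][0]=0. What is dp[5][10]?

   ''  m  a  a  g  m  c  l  g  i  i
''  0  0  0  0  0  0  0  0  0  0  0
 f  0  0  0  0  0  0  0  0  0  0  0
 h  0  0  0  0  0  0  0  0  0  0  0
 b  0  0  0  0  0  0  0  0  0  0  0
 k  0  0  0  0  0  0  0  0  0  0  0
 l  0  0  0  0  0  0  0  1  1  1  1
 c  0  0  0  0  0  0  1  1  1  1  1

1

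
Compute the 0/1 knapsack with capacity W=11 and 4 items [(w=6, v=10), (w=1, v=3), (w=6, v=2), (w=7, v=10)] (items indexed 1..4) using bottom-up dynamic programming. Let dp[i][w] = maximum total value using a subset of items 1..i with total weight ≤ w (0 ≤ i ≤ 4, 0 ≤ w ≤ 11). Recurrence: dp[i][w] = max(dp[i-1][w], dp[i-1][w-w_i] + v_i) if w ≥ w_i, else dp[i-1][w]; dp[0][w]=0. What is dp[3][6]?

10

i\w   0   1   2   3   4   5   6   7   8   9  10  11
  0   0   0   0   0   0   0   0   0   0   0   0   0
  1   0   0   0   0   0   0  10  10  10  10  10  10
  2   0   3   3   3   3   3  10  13  13  13  13  13
  3   0   3   3   3   3   3  10  13  13  13  13  13
  4   0   3   3   3   3   3  10  13  13  13  13  13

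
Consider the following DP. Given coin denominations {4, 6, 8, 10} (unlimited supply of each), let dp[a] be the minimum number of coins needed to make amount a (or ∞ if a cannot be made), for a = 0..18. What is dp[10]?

 a  0  1  2  3  4  5  6  7  8  9 10 11 12 13 14 15 16 17 18
dp  0  -  -  -  1  -  1  -  1  -  1  -  2  -  2  -  2  -  2
(- denotes ∞ / unreachable)

1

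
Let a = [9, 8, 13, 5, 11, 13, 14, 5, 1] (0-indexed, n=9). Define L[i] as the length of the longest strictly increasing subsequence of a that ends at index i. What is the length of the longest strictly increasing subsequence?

4

   i    0    1    2    3    4    5    6    7    8
a[i]    9    8   13    5   11   13   14    5    1
L[i]    1    1    2    1    2    3    4    1    1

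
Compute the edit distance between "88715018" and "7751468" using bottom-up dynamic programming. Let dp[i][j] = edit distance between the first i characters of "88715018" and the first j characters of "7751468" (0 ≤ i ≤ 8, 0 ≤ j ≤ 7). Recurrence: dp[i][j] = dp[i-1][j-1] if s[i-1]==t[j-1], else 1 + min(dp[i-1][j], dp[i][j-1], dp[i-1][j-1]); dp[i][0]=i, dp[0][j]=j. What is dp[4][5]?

4

   ''  7  7  5  1  4  6  8
''  0  1  2  3  4  5  6  7
 8  1  1  2  3  4  5  6  6
 8  2  2  2  3  4  5  6  6
 7  3  2  2  3  4  5  6  7
 1  4  3  3  3  3  4  5  6
 5  5  4  4  3  4  4  5  6
 0  6  5  5  4  4  5  5  6
 1  7  6  6  5  4  5  6  6
 8  8  7  7  6  5  5  6  6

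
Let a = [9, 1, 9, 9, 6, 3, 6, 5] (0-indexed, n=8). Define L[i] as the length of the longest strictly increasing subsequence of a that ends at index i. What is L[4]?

2

   i    0    1    2    3    4    5    6    7
a[i]    9    1    9    9    6    3    6    5
L[i]    1    1    2    2    2    2    3    3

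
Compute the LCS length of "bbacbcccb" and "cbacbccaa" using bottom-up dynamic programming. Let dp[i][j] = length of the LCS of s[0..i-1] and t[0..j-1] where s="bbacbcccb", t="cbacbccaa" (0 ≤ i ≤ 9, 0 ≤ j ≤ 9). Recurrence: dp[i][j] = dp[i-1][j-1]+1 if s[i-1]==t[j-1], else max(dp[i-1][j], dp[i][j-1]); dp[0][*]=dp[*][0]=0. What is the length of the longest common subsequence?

   ''  c  b  a  c  b  c  c  a  a
''  0  0  0  0  0  0  0  0  0  0
 b  0  0  1  1  1  1  1  1  1  1
 b  0  0  1  1  1  2  2  2  2  2
 a  0  0  1  2  2  2  2  2  3  3
 c  0  1  1  2  3  3  3  3  3  3
 b  0  1  2  2  3  4  4  4  4  4
 c  0  1  2  2  3  4  5  5  5  5
 c  0  1  2  2  3  4  5  6  6  6
 c  0  1  2  2  3  4  5  6  6  6
 b  0  1  2  2  3  4  5  6  6  6

6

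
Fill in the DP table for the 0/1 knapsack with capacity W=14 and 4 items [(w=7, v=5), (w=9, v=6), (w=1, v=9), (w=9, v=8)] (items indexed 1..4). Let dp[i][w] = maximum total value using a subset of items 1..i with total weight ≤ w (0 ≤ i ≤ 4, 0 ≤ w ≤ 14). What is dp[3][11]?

i\w   0   1   2   3   4   5   6   7   8   9  10  11  12  13  14
  0   0   0   0   0   0   0   0   0   0   0   0   0   0   0   0
  1   0   0   0   0   0   0   0   5   5   5   5   5   5   5   5
  2   0   0   0   0   0   0   0   5   5   6   6   6   6   6   6
  3   0   9   9   9   9   9   9   9  14  14  15  15  15  15  15
  4   0   9   9   9   9   9   9   9  14  14  17  17  17  17  17

15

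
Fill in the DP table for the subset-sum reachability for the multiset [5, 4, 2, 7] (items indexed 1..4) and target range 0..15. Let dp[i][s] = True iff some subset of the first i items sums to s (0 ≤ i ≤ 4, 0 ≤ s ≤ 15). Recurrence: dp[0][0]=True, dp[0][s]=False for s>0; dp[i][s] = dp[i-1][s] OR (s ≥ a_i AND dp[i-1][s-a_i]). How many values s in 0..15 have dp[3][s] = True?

8

i\s   0   1   2   3   4   5   6   7   8   9  10  11  12  13  14  15
  0   T   F   F   F   F   F   F   F   F   F   F   F   F   F   F   F
  1   T   F   F   F   F   T   F   F   F   F   F   F   F   F   F   F
  2   T   F   F   F   T   T   F   F   F   T   F   F   F   F   F   F
  3   T   F   T   F   T   T   T   T   F   T   F   T   F   F   F   F
  4   T   F   T   F   T   T   T   T   F   T   F   T   T   T   T   F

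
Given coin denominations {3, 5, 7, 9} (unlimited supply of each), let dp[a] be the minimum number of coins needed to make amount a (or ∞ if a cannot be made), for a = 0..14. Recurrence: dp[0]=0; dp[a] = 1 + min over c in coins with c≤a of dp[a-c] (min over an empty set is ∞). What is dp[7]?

1

 a  0  1  2  3  4  5  6  7  8  9 10 11 12 13 14
dp  0  -  -  1  -  1  2  1  2  1  2  3  2  3  2
(- denotes ∞ / unreachable)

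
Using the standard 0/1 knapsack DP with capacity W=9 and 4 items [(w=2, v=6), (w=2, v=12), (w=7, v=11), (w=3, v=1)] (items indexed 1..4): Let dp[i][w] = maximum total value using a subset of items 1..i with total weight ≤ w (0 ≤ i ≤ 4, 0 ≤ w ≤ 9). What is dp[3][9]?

i\w   0   1   2   3   4   5   6   7   8   9
  0   0   0   0   0   0   0   0   0   0   0
  1   0   0   6   6   6   6   6   6   6   6
  2   0   0  12  12  18  18  18  18  18  18
  3   0   0  12  12  18  18  18  18  18  23
  4   0   0  12  12  18  18  18  19  19  23

23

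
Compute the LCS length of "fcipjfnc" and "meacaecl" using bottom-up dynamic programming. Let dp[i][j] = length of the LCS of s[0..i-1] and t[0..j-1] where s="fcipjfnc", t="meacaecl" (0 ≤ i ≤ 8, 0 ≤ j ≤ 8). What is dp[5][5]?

1

   ''  m  e  a  c  a  e  c  l
''  0  0  0  0  0  0  0  0  0
 f  0  0  0  0  0  0  0  0  0
 c  0  0  0  0  1  1  1  1  1
 i  0  0  0  0  1  1  1  1  1
 p  0  0  0  0  1  1  1  1  1
 j  0  0  0  0  1  1  1  1  1
 f  0  0  0  0  1  1  1  1  1
 n  0  0  0  0  1  1  1  1  1
 c  0  0  0  0  1  1  1  2  2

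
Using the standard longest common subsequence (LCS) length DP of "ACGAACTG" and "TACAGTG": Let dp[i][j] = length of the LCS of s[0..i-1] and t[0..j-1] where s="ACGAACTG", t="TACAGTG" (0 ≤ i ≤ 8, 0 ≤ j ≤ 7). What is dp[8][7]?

5

   ''  T  A  C  A  G  T  G
''  0  0  0  0  0  0  0  0
 A  0  0  1  1  1  1  1  1
 C  0  0  1  2  2  2  2  2
 G  0  0  1  2  2  3  3  3
 A  0  0  1  2  3  3  3  3
 A  0  0  1  2  3  3  3  3
 C  0  0  1  2  3  3  3  3
 T  0  1  1  2  3  3  4  4
 G  0  1  1  2  3  4  4  5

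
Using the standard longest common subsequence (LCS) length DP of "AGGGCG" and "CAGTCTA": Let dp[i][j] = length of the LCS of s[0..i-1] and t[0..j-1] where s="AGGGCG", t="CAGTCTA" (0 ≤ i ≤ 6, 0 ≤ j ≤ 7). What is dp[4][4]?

   ''  C  A  G  T  C  T  A
''  0  0  0  0  0  0  0  0
 A  0  0  1  1  1  1  1  1
 G  0  0  1  2  2  2  2  2
 G  0  0  1  2  2  2  2  2
 G  0  0  1  2  2  2  2  2
 C  0  1  1  2  2  3  3  3
 G  0  1  1  2  2  3  3  3

2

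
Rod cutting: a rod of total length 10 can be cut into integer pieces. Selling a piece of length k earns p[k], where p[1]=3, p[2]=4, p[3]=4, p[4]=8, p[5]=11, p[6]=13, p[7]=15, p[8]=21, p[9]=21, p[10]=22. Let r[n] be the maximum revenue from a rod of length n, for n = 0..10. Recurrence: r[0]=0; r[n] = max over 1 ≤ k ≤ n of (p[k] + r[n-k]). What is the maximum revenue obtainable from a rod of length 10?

30

   n    0    1    2    3    4    5    6    7    8    9   10
r[n]    0    3    6    9   12   15   18   21   24   27   30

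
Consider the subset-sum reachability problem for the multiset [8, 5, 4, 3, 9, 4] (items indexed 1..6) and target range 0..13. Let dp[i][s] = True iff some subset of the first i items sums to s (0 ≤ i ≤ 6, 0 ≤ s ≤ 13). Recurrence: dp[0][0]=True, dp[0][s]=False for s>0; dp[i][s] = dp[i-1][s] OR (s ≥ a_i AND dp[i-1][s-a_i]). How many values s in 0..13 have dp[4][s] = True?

i\s   0   1   2   3   4   5   6   7   8   9  10  11  12  13
  0   T   F   F   F   F   F   F   F   F   F   F   F   F   F
  1   T   F   F   F   F   F   F   F   T   F   F   F   F   F
  2   T   F   F   F   F   T   F   F   T   F   F   F   F   T
  3   T   F   F   F   T   T   F   F   T   T   F   F   T   T
  4   T   F   F   T   T   T   F   T   T   T   F   T   T   T
  5   T   F   F   T   T   T   F   T   T   T   F   T   T   T
  6   T   F   F   T   T   T   F   T   T   T   F   T   T   T

10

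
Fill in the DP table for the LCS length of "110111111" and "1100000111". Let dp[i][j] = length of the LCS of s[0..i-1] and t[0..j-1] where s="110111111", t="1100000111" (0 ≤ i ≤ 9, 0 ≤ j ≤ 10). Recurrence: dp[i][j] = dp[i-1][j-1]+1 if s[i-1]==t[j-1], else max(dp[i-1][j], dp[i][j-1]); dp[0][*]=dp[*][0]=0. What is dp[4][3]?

   ''  1  1  0  0  0  0  0  1  1  1
''  0  0  0  0  0  0  0  0  0  0  0
 1  0  1  1  1  1  1  1  1  1  1  1
 1  0  1  2  2  2  2  2  2  2  2  2
 0  0  1  2  3  3  3  3  3  3  3  3
 1  0  1  2  3  3  3  3  3  4  4  4
 1  0  1  2  3  3  3  3  3  4  5  5
 1  0  1  2  3  3  3  3  3  4  5  6
 1  0  1  2  3  3  3  3  3  4  5  6
 1  0  1  2  3  3  3  3  3  4  5  6
 1  0  1  2  3  3  3  3  3  4  5  6

3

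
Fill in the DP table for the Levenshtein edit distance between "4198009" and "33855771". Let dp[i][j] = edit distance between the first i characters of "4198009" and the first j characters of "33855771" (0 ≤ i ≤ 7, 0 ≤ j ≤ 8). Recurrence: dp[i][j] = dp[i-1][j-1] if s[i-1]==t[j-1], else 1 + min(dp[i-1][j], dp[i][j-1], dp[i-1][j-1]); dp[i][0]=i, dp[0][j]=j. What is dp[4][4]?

4

   ''  3  3  8  5  5  7  7  1
''  0  1  2  3  4  5  6  7  8
 4  1  1  2  3  4  5  6  7  8
 1  2  2  2  3  4  5  6  7  7
 9  3  3  3  3  4  5  6  7  8
 8  4  4  4  3  4  5  6  7  8
 0  5  5  5  4  4  5  6  7  8
 0  6  6  6  5  5  5  6  7  8
 9  7  7  7  6  6  6  6  7  8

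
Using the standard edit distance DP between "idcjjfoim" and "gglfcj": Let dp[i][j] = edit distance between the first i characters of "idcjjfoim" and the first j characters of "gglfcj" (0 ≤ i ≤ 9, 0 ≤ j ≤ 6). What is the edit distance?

8

   ''  g  g  l  f  c  j
''  0  1  2  3  4  5  6
 i  1  1  2  3  4  5  6
 d  2  2  2  3  4  5  6
 c  3  3  3  3  4  4  5
 j  4  4  4  4  4  5  4
 j  5  5  5  5  5  5  5
 f  6  6  6  6  5  6  6
 o  7  7  7  7  6  6  7
 i  8  8  8  8  7  7  7
 m  9  9  9  9  8  8  8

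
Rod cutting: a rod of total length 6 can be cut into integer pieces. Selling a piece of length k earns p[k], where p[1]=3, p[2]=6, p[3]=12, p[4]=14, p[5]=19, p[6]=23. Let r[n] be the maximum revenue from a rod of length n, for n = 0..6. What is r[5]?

19

   n    0    1    2    3    4    5    6
r[n]    0    3    6   12   15   19   24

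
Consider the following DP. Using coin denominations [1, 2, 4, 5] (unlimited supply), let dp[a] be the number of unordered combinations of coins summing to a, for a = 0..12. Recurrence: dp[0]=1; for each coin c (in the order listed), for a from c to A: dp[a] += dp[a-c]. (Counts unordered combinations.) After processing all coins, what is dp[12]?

after  coin     0     1     2     3     4     5     6     7     8     9    10    11    12
          1     1     1     1     1     1     1     1     1     1     1     1     1     1
          2     1     1     2     2     3     3     4     4     5     5     6     6     7
          4     1     1     2     2     4     4     6     6     9     9    12    12    16
          5     1     1     2     2     4     5     7     8    11    13    17    19    24

24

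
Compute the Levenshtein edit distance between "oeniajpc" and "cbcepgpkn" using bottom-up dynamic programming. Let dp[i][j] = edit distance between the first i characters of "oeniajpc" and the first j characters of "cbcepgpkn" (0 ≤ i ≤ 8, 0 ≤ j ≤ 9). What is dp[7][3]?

   ''  c  b  c  e  p  g  p  k  n
''  0  1  2  3  4  5  6  7  8  9
 o  1  1  2  3  4  5  6  7  8  9
 e  2  2  2  3  3  4  5  6  7  8
 n  3  3  3  3  4  4  5  6  7  7
 i  4  4  4  4  4  5  5  6  7  8
 a  5  5  5  5  5  5  6  6  7  8
 j  6  6  6  6  6  6  6  7  7  8
 p  7  7  7  7  7  6  7  6  7  8
 c  8  7  8  7  8  7  7  7  7  8

7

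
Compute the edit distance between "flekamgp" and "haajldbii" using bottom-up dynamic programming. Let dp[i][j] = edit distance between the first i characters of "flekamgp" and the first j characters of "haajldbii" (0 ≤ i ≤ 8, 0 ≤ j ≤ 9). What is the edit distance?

   ''  h  a  a  j  l  d  b  i  i
''  0  1  2  3  4  5  6  7  8  9
 f  1  1  2  3  4  5  6  7  8  9
 l  2  2  2  3  4  4  5  6  7  8
 e  3  3  3  3  4  5  5  6  7  8
 k  4  4  4  4  4  5  6  6  7  8
 a  5  5  4  4  5  5  6  7  7  8
 m  6  6  5  5  5  6  6  7  8  8
 g  7  7  6  6  6  6  7  7  8  9
 p  8  8  7  7  7  7  7  8  8  9

9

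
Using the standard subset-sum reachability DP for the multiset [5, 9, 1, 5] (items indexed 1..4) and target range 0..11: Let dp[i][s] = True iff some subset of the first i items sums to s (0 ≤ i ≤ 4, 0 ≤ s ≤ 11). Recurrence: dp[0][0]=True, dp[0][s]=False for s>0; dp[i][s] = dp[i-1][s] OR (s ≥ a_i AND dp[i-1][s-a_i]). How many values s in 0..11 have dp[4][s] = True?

7

i\s   0   1   2   3   4   5   6   7   8   9  10  11
  0   T   F   F   F   F   F   F   F   F   F   F   F
  1   T   F   F   F   F   T   F   F   F   F   F   F
  2   T   F   F   F   F   T   F   F   F   T   F   F
  3   T   T   F   F   F   T   T   F   F   T   T   F
  4   T   T   F   F   F   T   T   F   F   T   T   T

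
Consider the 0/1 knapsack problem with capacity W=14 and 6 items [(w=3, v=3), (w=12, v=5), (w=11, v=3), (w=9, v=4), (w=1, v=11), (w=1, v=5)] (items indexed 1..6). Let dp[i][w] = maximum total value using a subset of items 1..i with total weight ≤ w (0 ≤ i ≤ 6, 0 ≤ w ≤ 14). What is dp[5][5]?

i\w   0   1   2   3   4   5   6   7   8   9  10  11  12  13  14
  0   0   0   0   0   0   0   0   0   0   0   0   0   0   0   0
  1   0   0   0   3   3   3   3   3   3   3   3   3   3   3   3
  2   0   0   0   3   3   3   3   3   3   3   3   3   5   5   5
  3   0   0   0   3   3   3   3   3   3   3   3   3   5   5   6
  4   0   0   0   3   3   3   3   3   3   4   4   4   7   7   7
  5   0  11  11  11  14  14  14  14  14  14  15  15  15  18  18
  6   0  11  16  16  16  19  19  19  19  19  19  20  20  20  23

14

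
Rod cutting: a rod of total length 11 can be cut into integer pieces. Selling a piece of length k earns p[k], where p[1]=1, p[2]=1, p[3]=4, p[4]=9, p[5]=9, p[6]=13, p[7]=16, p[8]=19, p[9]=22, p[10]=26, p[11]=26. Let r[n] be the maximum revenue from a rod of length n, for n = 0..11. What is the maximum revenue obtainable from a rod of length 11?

27

   n    0    1    2    3    4    5    6    7    8    9   10   11
r[n]    0    1    2    4    9   10   13   16   19   22   26   27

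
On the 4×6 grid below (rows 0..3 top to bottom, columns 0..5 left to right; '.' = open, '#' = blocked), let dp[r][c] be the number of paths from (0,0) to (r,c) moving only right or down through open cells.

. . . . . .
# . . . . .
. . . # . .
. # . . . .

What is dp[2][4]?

r\c   0   1   2   3   4   5
  0   1   1   1   1   1   1
  1   0   1   2   3   4   5
  2   0   1   3   0   4   9
  3   0   0   3   3   7  16

4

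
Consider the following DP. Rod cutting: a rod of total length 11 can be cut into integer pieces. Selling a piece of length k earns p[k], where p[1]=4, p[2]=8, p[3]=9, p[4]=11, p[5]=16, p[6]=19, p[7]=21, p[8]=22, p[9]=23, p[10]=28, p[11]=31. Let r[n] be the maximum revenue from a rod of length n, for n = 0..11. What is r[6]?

   n    0    1    2    3    4    5    6    7    8    9   10   11
r[n]    0    4    8   12   16   20   24   28   32   36   40   44

24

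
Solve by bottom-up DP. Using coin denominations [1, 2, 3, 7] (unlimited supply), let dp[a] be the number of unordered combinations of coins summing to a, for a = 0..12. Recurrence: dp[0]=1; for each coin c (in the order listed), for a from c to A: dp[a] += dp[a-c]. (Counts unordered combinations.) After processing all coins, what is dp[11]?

20

after  coin     0     1     2     3     4     5     6     7     8     9    10    11    12
          1     1     1     1     1     1     1     1     1     1     1     1     1     1
          2     1     1     2     2     3     3     4     4     5     5     6     6     7
          3     1     1     2     3     4     5     7     8    10    12    14    16    19
          7     1     1     2     3     4     5     7     9    11    14    17    20    24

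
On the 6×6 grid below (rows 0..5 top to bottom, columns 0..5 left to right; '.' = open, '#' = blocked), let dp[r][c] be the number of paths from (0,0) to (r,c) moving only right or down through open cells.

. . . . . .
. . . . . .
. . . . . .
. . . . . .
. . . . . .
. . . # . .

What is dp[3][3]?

r\c   0   1   2   3   4   5
  0   1   1   1   1   1   1
  1   1   2   3   4   5   6
  2   1   3   6  10  15  21
  3   1   4  10  20  35  56
  4   1   5  15  35  70 126
  5   1   6  21   0  70 196

20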